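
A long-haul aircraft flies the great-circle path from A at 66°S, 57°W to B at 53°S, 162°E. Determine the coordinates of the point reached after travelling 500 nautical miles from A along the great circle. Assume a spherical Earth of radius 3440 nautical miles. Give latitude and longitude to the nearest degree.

Write both endpoints as unit vectors p₁, p₂ with components (cos φ cos λ, cos φ sin λ, sin φ).
The central angle between the endpoints is δ = arccos(p₁·p₂) ≈ 1.001 rad (57.4°). The total great-circle distance is δ·R ≈ 1.001 × 3440 ≈ 3444 nmi, so the target fraction is f = 500/3444 ≈ 0.145.
Interpolate at f ≈ 0.145 with slerp weights a = sin((1−f)δ)/sin δ ≈ 0.897, b = sin(fδ)/sin δ ≈ 0.172.
p = a·p₁ + b·p₂ ≈ (0.100, -0.274, -0.957); φ = arcsin(p_z) ≈ -73.04°, λ = atan2(p_y, p_x) ≈ -69.91°.

≈ 73°S, 70°W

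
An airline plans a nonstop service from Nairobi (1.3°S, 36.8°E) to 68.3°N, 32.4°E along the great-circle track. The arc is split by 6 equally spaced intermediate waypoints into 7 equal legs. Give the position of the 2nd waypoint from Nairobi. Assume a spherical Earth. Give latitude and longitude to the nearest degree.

≈ 19°N, 36°E

Convert each endpoint to a unit vector on the sphere (x = cos φ cos λ, y = cos φ sin λ, z = sin φ).
The central angle between the endpoints is δ = arccos(p₁·p₂) ≈ 1.216 rad (69.7°).
Interpolate at f = 2/7 with slerp weights a = sin((1−f)δ)/sin δ ≈ 0.814, b = sin(fδ)/sin δ ≈ 0.363.
p = a·p₁ + b·p₂ ≈ (0.765, 0.559, 0.319); φ = arcsin(p_z) ≈ 18.60°, λ = atan2(p_y, p_x) ≈ 36.18°.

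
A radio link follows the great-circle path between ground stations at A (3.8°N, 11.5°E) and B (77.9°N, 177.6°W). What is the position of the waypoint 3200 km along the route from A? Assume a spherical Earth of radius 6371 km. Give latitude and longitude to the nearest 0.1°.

Write both endpoints as unit vectors p₁, p₂ with components (cos φ cos λ, cos φ sin λ, sin φ).
The central angle between the endpoints is δ = arccos(p₁·p₂) ≈ 1.713 rad (98.1°). The total great-circle distance is δ·R ≈ 1.713 × 6371 ≈ 10914 km, so the target fraction is f = 3200/10914 ≈ 0.293.
Interpolate at f ≈ 0.293 with slerp weights a = sin((1−f)δ)/sin δ ≈ 0.945, b = sin(fδ)/sin δ ≈ 0.486.
p = a·p₁ + b·p₂ ≈ (0.823, 0.184, 0.538); φ = arcsin(p_z) ≈ 32.56°, λ = atan2(p_y, p_x) ≈ 12.60°.

≈ (32.6°N, 12.6°E)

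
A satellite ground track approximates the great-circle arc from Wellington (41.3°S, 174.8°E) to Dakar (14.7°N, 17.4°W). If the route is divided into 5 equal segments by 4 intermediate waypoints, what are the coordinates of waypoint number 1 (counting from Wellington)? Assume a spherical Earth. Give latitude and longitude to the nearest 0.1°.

≈ (65.9°S, 153.5°W)

From cos δ = sin φ₁ sin φ₂ + cos φ₁ cos φ₂ cos Δλ, the central angle is δ ≈ 2.642 rad (151.4°).
Interpolate at f = 1/5 with slerp weights a = sin((1−f)δ)/sin δ ≈ 1.787, b = sin(fδ)/sin δ ≈ 1.052.
p = a·p₁ + b·p₂ ≈ (-0.366, -0.183, -0.913); φ = arcsin(p_z) ≈ -65.86°, λ = atan2(p_y, p_x) ≈ -153.47°.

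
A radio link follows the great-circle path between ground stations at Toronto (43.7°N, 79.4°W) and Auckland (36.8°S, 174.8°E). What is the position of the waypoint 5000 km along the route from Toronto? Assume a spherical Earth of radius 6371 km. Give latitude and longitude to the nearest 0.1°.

Write both endpoints as unit vectors p₁, p₂ with components (cos φ cos λ, cos φ sin λ, sin φ).
The central angle between the endpoints is δ = arccos(p₁·p₂) ≈ 2.179 rad (124.9°). The total great-circle distance is δ·R ≈ 2.179 × 6371 ≈ 13883 km, so the target fraction is f = 5000/13883 ≈ 0.360.
Interpolate at f ≈ 0.360 with slerp weights a = sin((1−f)δ)/sin δ ≈ 1.200, b = sin(fδ)/sin δ ≈ 0.861.
p = a·p₁ + b·p₂ ≈ (-0.527, -0.790, 0.313); φ = arcsin(p_z) ≈ 18.24°, λ = atan2(p_y, p_x) ≈ -123.72°.

≈ (18.2°N, 123.7°W)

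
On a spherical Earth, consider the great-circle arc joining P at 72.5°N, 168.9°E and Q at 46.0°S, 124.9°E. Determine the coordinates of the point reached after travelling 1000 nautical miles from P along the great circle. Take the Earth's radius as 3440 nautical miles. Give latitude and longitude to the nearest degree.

From cos δ = sin φ₁ sin φ₂ + cos φ₁ cos φ₂ cos Δλ, the central angle is δ ≈ 2.136 rad (122.4°). The total great-circle distance is δ·R ≈ 2.136 × 3440 ≈ 7349 nmi, so the target fraction is f = 1000/7349 ≈ 0.136.
Interpolate at f ≈ 0.136 with slerp weights a = sin((1−f)δ)/sin δ ≈ 1.140, b = sin(fδ)/sin δ ≈ 0.339.
p = a·p₁ + b·p₂ ≈ (-0.471, 0.259, 0.843); φ = arcsin(p_z) ≈ 57.46°, λ = atan2(p_y, p_x) ≈ 151.17°.

≈ 57°N, 151°E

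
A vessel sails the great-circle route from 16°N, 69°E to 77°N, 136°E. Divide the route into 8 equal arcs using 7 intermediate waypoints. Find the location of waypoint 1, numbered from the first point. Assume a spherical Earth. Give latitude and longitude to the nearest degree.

Convert each endpoint to a unit vector on the sphere (x = cos φ cos λ, y = cos φ sin λ, z = sin φ).
The central angle between the endpoints is δ = arccos(p₁·p₂) ≈ 1.210 rad (69.3°).
Interpolate at f = 1/8 with slerp weights a = sin((1−f)δ)/sin δ ≈ 0.932, b = sin(fδ)/sin δ ≈ 0.161.
p = a·p₁ + b·p₂ ≈ (0.295, 0.861, 0.414); φ = arcsin(p_z) ≈ 24.44°, λ = atan2(p_y, p_x) ≈ 71.10°.

≈ 24°N, 71°E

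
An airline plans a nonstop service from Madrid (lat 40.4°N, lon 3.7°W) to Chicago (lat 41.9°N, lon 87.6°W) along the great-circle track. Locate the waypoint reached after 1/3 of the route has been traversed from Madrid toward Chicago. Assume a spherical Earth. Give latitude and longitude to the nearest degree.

≈ lat 48°N, lon 30°W

The haversine formula gives a central angle δ ≈ 1.055 rad (60.5°) between the endpoints.
Interpolate at f = 1/3 with slerp weights a = sin((1−f)δ)/sin δ ≈ 0.744, b = sin(fδ)/sin δ ≈ 0.396.
p = a·p₁ + b·p₂ ≈ (0.577, -0.331, 0.746); φ = arcsin(p_z) ≈ 48.28°, λ = atan2(p_y, p_x) ≈ -29.83°.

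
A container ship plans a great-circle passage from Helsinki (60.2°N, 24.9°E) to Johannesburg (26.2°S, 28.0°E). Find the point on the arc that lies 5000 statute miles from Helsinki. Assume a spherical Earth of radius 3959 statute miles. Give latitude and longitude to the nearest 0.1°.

≈ 12.1°S, 27.6°E

Convert each endpoint to a unit vector on the sphere (x = cos φ cos λ, y = cos φ sin λ, z = sin φ).
The central angle between the endpoints is δ = arccos(p₁·p₂) ≈ 1.509 rad (86.4°). The total great-circle distance is δ·R ≈ 1.509 × 3959 ≈ 5973 mi, so the target fraction is f = 5000/5973 ≈ 0.837.
Interpolate at f ≈ 0.837 with slerp weights a = sin((1−f)δ)/sin δ ≈ 0.244, b = sin(fδ)/sin δ ≈ 0.955.
p = a·p₁ + b·p₂ ≈ (0.866, 0.453, -0.210); φ = arcsin(p_z) ≈ -12.13°, λ = atan2(p_y, p_x) ≈ 27.62°.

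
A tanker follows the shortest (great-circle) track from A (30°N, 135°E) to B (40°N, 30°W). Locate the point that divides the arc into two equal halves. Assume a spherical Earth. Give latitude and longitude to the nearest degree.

≈ (78°N, 77°E)

Convert each endpoint to a unit vector on the sphere (x = cos φ cos λ, y = cos φ sin λ, z = sin φ).
The central angle between the endpoints is δ = arccos(p₁·p₂) ≈ 1.896 rad (108.6°).
Interpolate at f = 1/2 with slerp weights a = sin((1−f)δ)/sin δ ≈ 0.857, b = sin(fδ)/sin δ ≈ 0.857.
p = a·p₁ + b·p₂ ≈ (0.044, 0.197, 0.980); φ = arcsin(p_z) ≈ 78.38°, λ = atan2(p_y, p_x) ≈ 77.45°.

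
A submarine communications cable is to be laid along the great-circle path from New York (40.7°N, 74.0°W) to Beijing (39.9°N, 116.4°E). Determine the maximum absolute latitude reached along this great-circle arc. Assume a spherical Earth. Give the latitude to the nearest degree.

The great circle lies in the plane with unit normal n̂ = (p₁ × p₂)/|p₁ × p₂|.
Here n̂_z ≈ -0.106; the vertex latitude is φ_max = arccos|n̂_z| ≈ 83.9°.
Check via Clairaut: cos φ_max = |cos φ₁| · sin C = cos(40.7°)·sin(8.1°) ≈ 0.106, again giving ≈ 83.9°.

≈ 84°N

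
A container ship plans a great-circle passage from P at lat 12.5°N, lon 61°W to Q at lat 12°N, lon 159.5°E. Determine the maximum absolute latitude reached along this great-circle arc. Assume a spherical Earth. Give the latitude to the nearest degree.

The great circle lies in the plane with unit normal n̂ = (p₁ × p₂)/|p₁ × p₂|.
Here n̂_z ≈ -0.847; the vertex latitude is φ_max = arccos|n̂_z| ≈ 32.1°.
Check via Clairaut: cos φ_max = |cos φ₁| · sin C = cos(12.5°)·sin(60.2°) ≈ 0.847, again giving ≈ 32.1°.

≈ 32°N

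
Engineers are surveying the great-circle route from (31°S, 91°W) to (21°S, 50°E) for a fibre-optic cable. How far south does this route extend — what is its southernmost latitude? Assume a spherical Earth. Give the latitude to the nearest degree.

The great circle lies in the plane with unit normal n̂ = (p₁ × p₂)/|p₁ × p₂|.
Here n̂_z ≈ +0.560; the vertex latitude is φ_max = arccos|n̂_z| ≈ 55.9°.
Check via Clairaut: cos φ_max = |cos φ₁| · sin C = cos(31.0°)·sin(139.2°) ≈ 0.560, again giving ≈ 55.9°.

≈ 56°S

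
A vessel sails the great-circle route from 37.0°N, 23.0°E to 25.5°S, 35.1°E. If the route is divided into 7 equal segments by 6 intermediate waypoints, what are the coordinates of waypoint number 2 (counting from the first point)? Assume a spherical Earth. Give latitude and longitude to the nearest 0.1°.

Convert each endpoint to a unit vector on the sphere (x = cos φ cos λ, y = cos φ sin λ, z = sin φ).
The central angle between the endpoints is δ = arccos(p₁·p₂) ≈ 1.109 rad (63.5°).
Interpolate at f = 2/7 with slerp weights a = sin((1−f)δ)/sin δ ≈ 0.795, b = sin(fδ)/sin δ ≈ 0.348.
p = a·p₁ + b·p₂ ≈ (0.842, 0.429, 0.329); φ = arcsin(p_z) ≈ 19.19°, λ = atan2(p_y, p_x) ≈ 27.00°.

≈ 19.2°N, 27.0°E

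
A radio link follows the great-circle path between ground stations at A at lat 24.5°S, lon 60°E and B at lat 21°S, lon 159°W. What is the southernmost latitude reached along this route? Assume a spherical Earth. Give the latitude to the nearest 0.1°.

≈ 51.5°S

The great circle lies in the plane with unit normal n̂ = (p₁ × p₂)/|p₁ × p₂|.
Here n̂_z ≈ +0.622; the vertex latitude is φ_max = arccos|n̂_z| ≈ 51.5°.
Check via Clairaut: cos φ_max = |cos φ₁| · sin C = cos(24.5°)·sin(136.9°) ≈ 0.622, again giving ≈ 51.5°.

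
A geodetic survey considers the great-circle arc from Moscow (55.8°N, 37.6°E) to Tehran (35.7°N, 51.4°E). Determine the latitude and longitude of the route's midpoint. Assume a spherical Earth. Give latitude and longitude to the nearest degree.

From cos δ = sin φ₁ sin φ₂ + cos φ₁ cos φ₂ cos Δλ, the central angle is δ ≈ 0.387 rad (22.2°).
Interpolate at f = 1/2 with slerp weights a = sin((1−f)δ)/sin δ ≈ 0.510, b = sin(fδ)/sin δ ≈ 0.510.
p = a·p₁ + b·p₂ ≈ (0.485, 0.498, 0.719); φ = arcsin(p_z) ≈ 45.95°, λ = atan2(p_y, p_x) ≈ 45.76°.

≈ (46°N, 46°E)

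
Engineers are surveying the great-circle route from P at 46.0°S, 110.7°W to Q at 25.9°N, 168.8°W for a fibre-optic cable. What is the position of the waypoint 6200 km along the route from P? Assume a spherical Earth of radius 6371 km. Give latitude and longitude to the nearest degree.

≈ 2°S, 150°W

Write both endpoints as unit vectors p₁, p₂ with components (cos φ cos λ, cos φ sin λ, sin φ).
The central angle between the endpoints is δ = arccos(p₁·p₂) ≈ 1.555 rad (89.1°). The total great-circle distance is δ·R ≈ 1.555 × 6371 ≈ 9906 km, so the target fraction is f = 6200/9906 ≈ 0.626.
Interpolate at f ≈ 0.626 with slerp weights a = sin((1−f)δ)/sin δ ≈ 0.549, b = sin(fδ)/sin δ ≈ 0.827.
p = a·p₁ + b·p₂ ≈ (-0.864, -0.502, -0.034); φ = arcsin(p_z) ≈ -1.95°, λ = atan2(p_y, p_x) ≈ -149.88°.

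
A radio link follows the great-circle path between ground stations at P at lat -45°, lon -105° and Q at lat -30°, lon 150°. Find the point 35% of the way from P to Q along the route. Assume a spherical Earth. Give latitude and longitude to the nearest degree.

Write both endpoints as unit vectors p₁, p₂ with components (cos φ cos λ, cos φ sin λ, sin φ).
The central angle between the endpoints is δ = arccos(p₁·p₂) ≈ 1.374 rad (78.8°).
Interpolate at f = 0.35 with slerp weights a = sin((1−f)δ)/sin δ ≈ 0.794, b = sin(fδ)/sin δ ≈ 0.472.
p = a·p₁ + b·p₂ ≈ (-0.499, -0.338, -0.798); φ = arcsin(p_z) ≈ -52.91°, λ = atan2(p_y, p_x) ≈ -145.87°.

≈ lat -53°, lon -146°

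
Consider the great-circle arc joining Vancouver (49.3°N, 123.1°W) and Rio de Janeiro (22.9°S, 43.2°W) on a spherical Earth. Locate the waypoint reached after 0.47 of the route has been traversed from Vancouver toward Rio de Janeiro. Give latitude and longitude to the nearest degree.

≈ 19°N, 77°W

The haversine formula gives a central angle δ ≈ 1.762 rad (100.9°) between the endpoints.
Interpolate at f = 0.47 with slerp weights a = sin((1−f)δ)/sin δ ≈ 0.819, b = sin(fδ)/sin δ ≈ 0.750.
p = a·p₁ + b·p₂ ≈ (0.212, -0.920, 0.329); φ = arcsin(p_z) ≈ 19.19°, λ = atan2(p_y, p_x) ≈ -77.01°.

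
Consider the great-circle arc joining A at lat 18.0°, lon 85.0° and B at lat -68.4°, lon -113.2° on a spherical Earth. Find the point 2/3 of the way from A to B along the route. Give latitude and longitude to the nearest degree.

From cos δ = sin φ₁ sin φ₂ + cos φ₁ cos φ₂ cos Δλ, the central angle is δ ≈ 2.239 rad (128.3°).
Interpolate at f = 2/3 with slerp weights a = sin((1−f)δ)/sin δ ≈ 0.865, b = sin(fδ)/sin δ ≈ 1.271.
p = a·p₁ + b·p₂ ≈ (-0.113, 0.390, -0.914); φ = arcsin(p_z) ≈ -66.05°, λ = atan2(p_y, p_x) ≈ 106.09°.

≈ lat -66°, lon 106°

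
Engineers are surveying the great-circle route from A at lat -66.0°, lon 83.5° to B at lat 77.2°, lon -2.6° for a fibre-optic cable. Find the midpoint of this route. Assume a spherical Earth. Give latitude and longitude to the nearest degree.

Convert each endpoint to a unit vector on the sphere (x = cos φ cos λ, y = cos φ sin λ, z = sin φ).
The central angle between the endpoints is δ = arccos(p₁·p₂) ≈ 2.657 rad (152.2°).
Interpolate at f = 1/2 with slerp weights a = sin((1−f)δ)/sin δ ≈ 2.083, b = sin(fδ)/sin δ ≈ 2.083.
p = a·p₁ + b·p₂ ≈ (0.557, 0.821, 0.128); φ = arcsin(p_z) ≈ 7.37°, λ = atan2(p_y, p_x) ≈ 55.84°.

≈ lat 7°, lon 56°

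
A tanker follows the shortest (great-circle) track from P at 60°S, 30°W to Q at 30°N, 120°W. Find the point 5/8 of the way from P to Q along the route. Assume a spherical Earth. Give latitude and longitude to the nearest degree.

≈ 8°S, 97°W

From cos δ = sin φ₁ sin φ₂ + cos φ₁ cos φ₂ cos Δλ, the central angle is δ ≈ 2.019 rad (115.7°).
Interpolate at f = 5/8 with slerp weights a = sin((1−f)δ)/sin δ ≈ 0.762, b = sin(fδ)/sin δ ≈ 1.057.
p = a·p₁ + b·p₂ ≈ (-0.128, -0.983, -0.131); φ = arcsin(p_z) ≈ -7.55°, λ = atan2(p_y, p_x) ≈ -97.40°.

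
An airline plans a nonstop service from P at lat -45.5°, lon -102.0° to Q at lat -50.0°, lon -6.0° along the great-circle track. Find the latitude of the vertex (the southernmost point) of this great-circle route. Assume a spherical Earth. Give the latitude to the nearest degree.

The great circle lies in the plane with unit normal n̂ = (p₁ × p₂)/|p₁ × p₂|.
Here n̂_z ≈ +0.517; the vertex latitude is φ_max = arccos|n̂_z| ≈ 58.9°.

≈ -59°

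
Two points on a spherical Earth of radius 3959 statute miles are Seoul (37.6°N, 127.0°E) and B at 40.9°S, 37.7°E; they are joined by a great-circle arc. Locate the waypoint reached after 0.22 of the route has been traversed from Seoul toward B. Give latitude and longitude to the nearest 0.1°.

Write both endpoints as unit vectors p₁, p₂ with components (cos φ cos λ, cos φ sin λ, sin φ).
The central angle between the endpoints is δ = arccos(p₁·p₂) ≈ 1.974 rad (113.1°).
Interpolate at f = 0.22 with slerp weights a = sin((1−f)δ)/sin δ ≈ 1.087, b = sin(fδ)/sin δ ≈ 0.457.
p = a·p₁ + b·p₂ ≈ (-0.245, 0.899, 0.364); φ = arcsin(p_z) ≈ 21.32°, λ = atan2(p_y, p_x) ≈ 105.22°.

≈ 21.3°N, 105.2°E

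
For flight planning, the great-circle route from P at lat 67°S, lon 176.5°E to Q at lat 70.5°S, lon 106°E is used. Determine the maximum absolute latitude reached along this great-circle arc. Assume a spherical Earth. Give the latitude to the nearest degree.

The great circle lies in the plane with unit normal n̂ = (p₁ × p₂)/|p₁ × p₂|.
Here n̂_z ≈ -0.299; the vertex latitude is φ_max = arccos|n̂_z| ≈ 72.6°.

≈ 73°S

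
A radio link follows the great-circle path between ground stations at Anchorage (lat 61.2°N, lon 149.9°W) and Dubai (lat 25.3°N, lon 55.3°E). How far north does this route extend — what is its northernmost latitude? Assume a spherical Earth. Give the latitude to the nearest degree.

The great circle lies in the plane with unit normal n̂ = (p₁ × p₂)/|p₁ × p₂|.
Here n̂_z ≈ -0.185; the vertex latitude is φ_max = arccos|n̂_z| ≈ 79.3°.
Check via Clairaut: cos φ_max = |cos φ₁| · sin C = cos(61.2°)·sin(22.6°) ≈ 0.185, again giving ≈ 79.3°.

≈ 79°N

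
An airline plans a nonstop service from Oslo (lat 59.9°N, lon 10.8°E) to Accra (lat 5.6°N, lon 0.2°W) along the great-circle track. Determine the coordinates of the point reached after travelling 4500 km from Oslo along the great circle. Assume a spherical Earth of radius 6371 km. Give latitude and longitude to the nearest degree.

Convert each endpoint to a unit vector on the sphere (x = cos φ cos λ, y = cos φ sin λ, z = sin φ).
The central angle between the endpoints is δ = arccos(p₁·p₂) ≈ 0.959 rad (54.9°). The total great-circle distance is δ·R ≈ 0.959 × 6371 ≈ 6110 km, so the target fraction is f = 4500/6110 ≈ 0.737.
Interpolate at f ≈ 0.737 with slerp weights a = sin((1−f)δ)/sin δ ≈ 0.305, b = sin(fδ)/sin δ ≈ 0.793.
p = a·p₁ + b·p₂ ≈ (0.940, 0.026, 0.342); φ = arcsin(p_z) ≈ 19.97°, λ = atan2(p_y, p_x) ≈ 1.58°.

≈ lat 20°N, lon 2°E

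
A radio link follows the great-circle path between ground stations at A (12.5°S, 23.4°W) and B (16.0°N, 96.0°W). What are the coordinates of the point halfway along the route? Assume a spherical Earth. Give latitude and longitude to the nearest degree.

Convert each endpoint to a unit vector on the sphere (x = cos φ cos λ, y = cos φ sin λ, z = sin φ).
The central angle between the endpoints is δ = arccos(p₁·p₂) ≈ 1.348 rad (77.2°).
Interpolate at f = 1/2 with slerp weights a = sin((1−f)δ)/sin δ ≈ 0.640, b = sin(fδ)/sin δ ≈ 0.640.
p = a·p₁ + b·p₂ ≈ (0.509, -0.860, 0.038); φ = arcsin(p_z) ≈ 2.17°, λ = atan2(p_y, p_x) ≈ -59.37°.

≈ (2°N, 59°W)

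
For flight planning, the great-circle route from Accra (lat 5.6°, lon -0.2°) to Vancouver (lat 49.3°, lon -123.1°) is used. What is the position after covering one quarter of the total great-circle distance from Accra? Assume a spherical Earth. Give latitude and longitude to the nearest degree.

Convert each endpoint to a unit vector on the sphere (x = cos φ cos λ, y = cos φ sin λ, z = sin φ).
The central angle between the endpoints is δ = arccos(p₁·p₂) ≈ 1.853 rad (106.2°).
Interpolate at f = 1/4 with slerp weights a = sin((1−f)δ)/sin δ ≈ 1.024, b = sin(fδ)/sin δ ≈ 0.465.
p = a·p₁ + b·p₂ ≈ (0.854, -0.258, 0.453); φ = arcsin(p_z) ≈ 26.92°, λ = atan2(p_y, p_x) ≈ -16.80°.

≈ lat 27°, lon -17°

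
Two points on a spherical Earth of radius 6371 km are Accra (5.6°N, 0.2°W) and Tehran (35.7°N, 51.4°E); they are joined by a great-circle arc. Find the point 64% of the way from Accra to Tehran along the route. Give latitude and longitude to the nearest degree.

≈ (27°N, 30°E)

Write both endpoints as unit vectors p₁, p₂ with components (cos φ cos λ, cos φ sin λ, sin φ).
The central angle between the endpoints is δ = arccos(p₁·p₂) ≈ 0.978 rad (56.0°).
Interpolate at f = 0.64 with slerp weights a = sin((1−f)δ)/sin δ ≈ 0.416, b = sin(fδ)/sin δ ≈ 0.706.
p = a·p₁ + b·p₂ ≈ (0.772, 0.447, 0.453); φ = arcsin(p_z) ≈ 26.92°, λ = atan2(p_y, p_x) ≈ 30.07°.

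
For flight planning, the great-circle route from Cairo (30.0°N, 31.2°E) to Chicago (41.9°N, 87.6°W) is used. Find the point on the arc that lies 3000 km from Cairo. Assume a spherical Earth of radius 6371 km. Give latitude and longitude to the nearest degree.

≈ 48°N, 5°E

From cos δ = sin φ₁ sin φ₂ + cos φ₁ cos φ₂ cos Δλ, the central angle is δ ≈ 1.547 rad (88.7°). The total great-circle distance is δ·R ≈ 1.547 × 6371 ≈ 9859 km, so the target fraction is f = 3000/9859 ≈ 0.304.
Interpolate at f ≈ 0.304 with slerp weights a = sin((1−f)δ)/sin δ ≈ 0.881, b = sin(fδ)/sin δ ≈ 0.454.
p = a·p₁ + b·p₂ ≈ (0.666, 0.058, 0.743); φ = arcsin(p_z) ≈ 48.02°, λ = atan2(p_y, p_x) ≈ 4.94°.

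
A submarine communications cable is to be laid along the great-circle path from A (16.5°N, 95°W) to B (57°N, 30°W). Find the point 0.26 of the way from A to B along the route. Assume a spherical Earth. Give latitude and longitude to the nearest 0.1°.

≈ (29.8°N, 84.7°W)

From cos δ = sin φ₁ sin φ₂ + cos φ₁ cos φ₂ cos Δλ, the central angle is δ ≈ 1.094 rad (62.7°).
Interpolate at f = 0.26 with slerp weights a = sin((1−f)δ)/sin δ ≈ 0.815, b = sin(fδ)/sin δ ≈ 0.316.
p = a·p₁ + b·p₂ ≈ (0.081, -0.864, 0.496); φ = arcsin(p_z) ≈ 29.76°, λ = atan2(p_y, p_x) ≈ -84.65°.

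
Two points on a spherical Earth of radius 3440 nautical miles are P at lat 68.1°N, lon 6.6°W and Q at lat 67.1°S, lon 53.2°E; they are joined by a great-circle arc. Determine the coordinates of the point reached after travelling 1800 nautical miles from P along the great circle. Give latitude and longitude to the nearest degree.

Write both endpoints as unit vectors p₁, p₂ with components (cos φ cos λ, cos φ sin λ, sin φ).
The central angle between the endpoints is δ = arccos(p₁·p₂) ≈ 2.468 rad (141.4°). The total great-circle distance is δ·R ≈ 2.468 × 3440 ≈ 8491 nmi, so the target fraction is f = 1800/8491 ≈ 0.212.
Interpolate at f ≈ 0.212 with slerp weights a = sin((1−f)δ)/sin δ ≈ 1.493, b = sin(fδ)/sin δ ≈ 0.801.
p = a·p₁ + b·p₂ ≈ (0.740, 0.186, 0.647); φ = arcsin(p_z) ≈ 40.30°, λ = atan2(p_y, p_x) ≈ 14.09°.

≈ lat 40°N, lon 14°E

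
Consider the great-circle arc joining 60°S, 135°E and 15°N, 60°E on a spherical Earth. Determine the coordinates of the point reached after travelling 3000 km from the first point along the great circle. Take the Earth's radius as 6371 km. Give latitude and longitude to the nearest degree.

≈ 44°S, 99°E

From cos δ = sin φ₁ sin φ₂ + cos φ₁ cos φ₂ cos Δλ, the central angle is δ ≈ 1.670 rad (95.7°). The total great-circle distance is δ·R ≈ 1.670 × 6371 ≈ 10640 km, so the target fraction is f = 3000/10640 ≈ 0.282.
Interpolate at f ≈ 0.282 with slerp weights a = sin((1−f)δ)/sin δ ≈ 0.936, b = sin(fδ)/sin δ ≈ 0.456.
p = a·p₁ + b·p₂ ≈ (-0.111, 0.712, -0.693); φ = arcsin(p_z) ≈ -43.86°, λ = atan2(p_y, p_x) ≈ 98.84°.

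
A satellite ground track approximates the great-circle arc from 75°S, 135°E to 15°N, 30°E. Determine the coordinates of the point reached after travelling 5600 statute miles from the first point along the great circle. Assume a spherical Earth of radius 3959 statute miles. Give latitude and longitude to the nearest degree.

≈ 11°S, 37°E

Convert each endpoint to a unit vector on the sphere (x = cos φ cos λ, y = cos φ sin λ, z = sin φ).
The central angle between the endpoints is δ = arccos(p₁·p₂) ≈ 1.891 rad (108.3°). The total great-circle distance is δ·R ≈ 1.891 × 3959 ≈ 7486 mi, so the target fraction is f = 5600/7486 ≈ 0.748.
Interpolate at f ≈ 0.748 with slerp weights a = sin((1−f)δ)/sin δ ≈ 0.483, b = sin(fδ)/sin δ ≈ 1.041.
p = a·p₁ + b·p₂ ≈ (0.782, 0.591, -0.197); φ = arcsin(p_z) ≈ -11.38°, λ = atan2(p_y, p_x) ≈ 37.08°.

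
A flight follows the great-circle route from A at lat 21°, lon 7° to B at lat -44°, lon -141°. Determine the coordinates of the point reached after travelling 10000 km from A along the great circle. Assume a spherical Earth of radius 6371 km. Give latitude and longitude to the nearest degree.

Write both endpoints as unit vectors p₁, p₂ with components (cos φ cos λ, cos φ sin λ, sin φ).
The central angle between the endpoints is δ = arccos(p₁·p₂) ≈ 2.530 rad (144.9°). The total great-circle distance is δ·R ≈ 2.530 × 6371 ≈ 16116 km, so the target fraction is f = 10000/16116 ≈ 0.621.
Interpolate at f ≈ 0.621 with slerp weights a = sin((1−f)δ)/sin δ ≈ 1.426, b = sin(fδ)/sin δ ≈ 1.740.
p = a·p₁ + b·p₂ ≈ (0.348, -0.626, -0.698); φ = arcsin(p_z) ≈ -44.27°, λ = atan2(p_y, p_x) ≈ -60.91°.

≈ lat -44°, lon -61°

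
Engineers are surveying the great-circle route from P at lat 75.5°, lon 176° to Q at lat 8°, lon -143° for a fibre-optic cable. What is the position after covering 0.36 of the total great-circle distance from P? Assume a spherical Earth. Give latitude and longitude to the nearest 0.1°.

From cos δ = sin φ₁ sin φ₂ + cos φ₁ cos φ₂ cos Δλ, the central angle is δ ≈ 1.243 rad (71.2°).
Interpolate at f = 0.36 with slerp weights a = sin((1−f)δ)/sin δ ≈ 0.754, b = sin(fδ)/sin δ ≈ 0.457.
p = a·p₁ + b·p₂ ≈ (-0.550, -0.259, 0.794); φ = arcsin(p_z) ≈ 52.56°, λ = atan2(p_y, p_x) ≈ -154.76°.

≈ lat 52.6°, lon -154.8°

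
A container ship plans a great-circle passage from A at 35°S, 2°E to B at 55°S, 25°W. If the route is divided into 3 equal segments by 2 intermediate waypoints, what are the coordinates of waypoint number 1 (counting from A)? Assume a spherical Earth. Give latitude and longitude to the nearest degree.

≈ 42°S, 5°W

Write both endpoints as unit vectors p₁, p₂ with components (cos φ cos λ, cos φ sin λ, sin φ).
The central angle between the endpoints is δ = arccos(p₁·p₂) ≈ 0.477 rad (27.3°).
Interpolate at f = 1/3 with slerp weights a = sin((1−f)δ)/sin δ ≈ 0.681, b = sin(fδ)/sin δ ≈ 0.345.
p = a·p₁ + b·p₂ ≈ (0.737, -0.064, -0.673); φ = arcsin(p_z) ≈ -42.31°, λ = atan2(p_y, p_x) ≈ -4.97°.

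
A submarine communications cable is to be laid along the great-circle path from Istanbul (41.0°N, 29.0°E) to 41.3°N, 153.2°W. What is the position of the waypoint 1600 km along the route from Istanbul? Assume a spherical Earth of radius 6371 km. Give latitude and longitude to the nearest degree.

Convert each endpoint to a unit vector on the sphere (x = cos φ cos λ, y = cos φ sin λ, z = sin φ).
The central angle between the endpoints is δ = arccos(p₁·p₂) ≈ 1.705 rad (97.7°). The total great-circle distance is δ·R ≈ 1.705 × 6371 ≈ 10861 km, so the target fraction is f = 1600/10861 ≈ 0.147.
Interpolate at f ≈ 0.147 with slerp weights a = sin((1−f)δ)/sin δ ≈ 1.002, b = sin(fδ)/sin δ ≈ 0.251.
p = a·p₁ + b·p₂ ≈ (0.493, 0.282, 0.823); φ = arcsin(p_z) ≈ 55.38°, λ = atan2(p_y, p_x) ≈ 29.73°.

≈ 55°N, 30°E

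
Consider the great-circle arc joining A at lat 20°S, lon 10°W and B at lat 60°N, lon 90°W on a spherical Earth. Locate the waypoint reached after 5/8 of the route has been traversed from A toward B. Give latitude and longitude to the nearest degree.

The haversine formula gives a central angle δ ≈ 1.787 rad (102.4°) between the endpoints.
Interpolate at f = 5/8 with slerp weights a = sin((1−f)δ)/sin δ ≈ 0.636, b = sin(fδ)/sin δ ≈ 0.920.
p = a·p₁ + b·p₂ ≈ (0.588, -0.564, 0.579); φ = arcsin(p_z) ≈ 35.41°, λ = atan2(p_y, p_x) ≈ -43.78°.

≈ lat 35°N, lon 44°W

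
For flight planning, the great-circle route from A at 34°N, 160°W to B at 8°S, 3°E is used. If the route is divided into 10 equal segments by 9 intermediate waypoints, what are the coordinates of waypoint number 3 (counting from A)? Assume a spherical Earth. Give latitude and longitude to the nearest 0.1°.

Convert each endpoint to a unit vector on the sphere (x = cos φ cos λ, y = cos φ sin λ, z = sin φ).
The central angle between the endpoints is δ = arccos(p₁·p₂) ≈ 2.612 rad (149.6°).
Interpolate at f = 3/10 with slerp weights a = sin((1−f)δ)/sin δ ≈ 1.914, b = sin(fδ)/sin δ ≈ 1.397.
p = a·p₁ + b·p₂ ≈ (-0.110, -0.470, 0.876); φ = arcsin(p_z) ≈ 61.13°, λ = atan2(p_y, p_x) ≈ -103.12°.

≈ 61.1°N, 103.1°W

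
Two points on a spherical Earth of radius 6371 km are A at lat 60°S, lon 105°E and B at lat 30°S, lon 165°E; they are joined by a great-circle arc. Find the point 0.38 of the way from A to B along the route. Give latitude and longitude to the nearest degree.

≈ lat 52°S, lon 136°E

Write both endpoints as unit vectors p₁, p₂ with components (cos φ cos λ, cos φ sin λ, sin φ).
The central angle between the endpoints is δ = arccos(p₁·p₂) ≈ 0.864 rad (49.5°).
Interpolate at f = 0.38 with slerp weights a = sin((1−f)δ)/sin δ ≈ 0.671, b = sin(fδ)/sin δ ≈ 0.424.
p = a·p₁ + b·p₂ ≈ (-0.442, 0.419, -0.793); φ = arcsin(p_z) ≈ -52.49°, λ = atan2(p_y, p_x) ≈ 136.49°.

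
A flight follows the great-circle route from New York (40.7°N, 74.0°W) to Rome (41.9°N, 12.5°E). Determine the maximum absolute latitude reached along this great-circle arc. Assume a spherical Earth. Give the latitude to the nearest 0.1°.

≈ 50.4°N

The great circle lies in the plane with unit normal n̂ = (p₁ × p₂)/|p₁ × p₂|.
Here n̂_z ≈ +0.638; the vertex latitude is φ_max = arccos|n̂_z| ≈ 50.4°.
Check via Clairaut: cos φ_max = |cos φ₁| · sin C = cos(40.7°)·sin(57.3°) ≈ 0.638, again giving ≈ 50.4°.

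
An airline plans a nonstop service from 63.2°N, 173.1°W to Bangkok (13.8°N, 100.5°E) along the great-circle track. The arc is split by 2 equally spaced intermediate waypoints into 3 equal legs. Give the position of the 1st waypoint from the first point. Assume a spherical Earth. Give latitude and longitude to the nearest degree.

≈ 55°N, 139°E

The haversine formula gives a central angle δ ≈ 1.328 rad (76.1°) between the endpoints.
Interpolate at f = 1/3 with slerp weights a = sin((1−f)δ)/sin δ ≈ 0.798, b = sin(fδ)/sin δ ≈ 0.441.
p = a·p₁ + b·p₂ ≈ (-0.435, 0.378, 0.817); φ = arcsin(p_z) ≈ 54.80°, λ = atan2(p_y, p_x) ≈ 139.00°.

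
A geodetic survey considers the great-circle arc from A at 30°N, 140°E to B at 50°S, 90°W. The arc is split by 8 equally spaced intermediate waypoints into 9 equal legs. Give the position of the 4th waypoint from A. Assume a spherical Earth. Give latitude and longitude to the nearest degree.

Convert each endpoint to a unit vector on the sphere (x = cos φ cos λ, y = cos φ sin λ, z = sin φ).
The central angle between the endpoints is δ = arccos(p₁·p₂) ≈ 2.405 rad (137.8°).
Interpolate at f = 4/9 with slerp weights a = sin((1−f)δ)/sin δ ≈ 1.448, b = sin(fδ)/sin δ ≈ 1.305.
p = a·p₁ + b·p₂ ≈ (-0.961, -0.033, -0.276); φ = arcsin(p_z) ≈ -16.01°, λ = atan2(p_y, p_x) ≈ -178.04°.

≈ 16°S, 178°W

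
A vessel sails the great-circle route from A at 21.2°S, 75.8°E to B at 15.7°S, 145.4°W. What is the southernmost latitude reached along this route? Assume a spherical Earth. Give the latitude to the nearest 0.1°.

The great circle lies in the plane with unit normal n̂ = (p₁ × p₂)/|p₁ × p₂|.
Here n̂_z ≈ +0.724; the vertex latitude is φ_max = arccos|n̂_z| ≈ 43.6°.
Check via Clairaut: cos φ_max = |cos φ₁| · sin C = cos(21.2°)·sin(129.0°) ≈ 0.724, again giving ≈ 43.6°.

≈ 43.6°S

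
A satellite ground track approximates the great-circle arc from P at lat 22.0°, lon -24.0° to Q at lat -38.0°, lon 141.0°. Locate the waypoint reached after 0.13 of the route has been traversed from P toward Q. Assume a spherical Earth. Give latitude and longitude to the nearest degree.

Convert each endpoint to a unit vector on the sphere (x = cos φ cos λ, y = cos φ sin λ, z = sin φ).
The central angle between the endpoints is δ = arccos(p₁·p₂) ≈ 2.783 rad (159.4°).
Interpolate at f = 0.13 with slerp weights a = sin((1−f)δ)/sin δ ≈ 1.879, b = sin(fδ)/sin δ ≈ 1.008.
p = a·p₁ + b·p₂ ≈ (0.974, -0.209, 0.083); φ = arcsin(p_z) ≈ 4.78°, λ = atan2(p_y, p_x) ≈ -12.09°.

≈ lat 5°, lon -12°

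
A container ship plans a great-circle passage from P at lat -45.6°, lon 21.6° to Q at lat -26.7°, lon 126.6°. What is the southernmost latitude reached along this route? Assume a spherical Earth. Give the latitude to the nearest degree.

The great circle lies in the plane with unit normal n̂ = (p₁ × p₂)/|p₁ × p₂|.
Here n̂_z ≈ +0.612; the vertex latitude is φ_max = arccos|n̂_z| ≈ 52.3°.
Check via Clairaut: cos φ_max = |cos φ₁| · sin C = cos(45.6°)·sin(119.1°) ≈ 0.612, again giving ≈ 52.3°.

≈ -52°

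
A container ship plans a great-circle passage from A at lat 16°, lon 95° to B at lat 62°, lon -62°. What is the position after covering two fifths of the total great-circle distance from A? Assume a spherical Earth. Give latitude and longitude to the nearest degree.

From cos δ = sin φ₁ sin φ₂ + cos φ₁ cos φ₂ cos Δλ, the central angle is δ ≈ 1.744 rad (99.9°).
Interpolate at f = 2/5 with slerp weights a = sin((1−f)δ)/sin δ ≈ 0.879, b = sin(fδ)/sin δ ≈ 0.652.
p = a·p₁ + b·p₂ ≈ (0.070, 0.571, 0.818); φ = arcsin(p_z) ≈ 54.87°, λ = atan2(p_y, p_x) ≈ 83.00°.

≈ lat 55°, lon 83°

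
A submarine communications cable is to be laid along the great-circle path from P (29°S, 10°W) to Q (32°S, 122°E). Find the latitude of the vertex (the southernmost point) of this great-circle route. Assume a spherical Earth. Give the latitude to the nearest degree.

The great circle lies in the plane with unit normal n̂ = (p₁ × p₂)/|p₁ × p₂|.
Here n̂_z ≈ +0.568; the vertex latitude is φ_max = arccos|n̂_z| ≈ 55.4°.
Check via Clairaut: cos φ_max = |cos φ₁| · sin C = cos(29.0°)·sin(139.5°) ≈ 0.568, again giving ≈ 55.4°.

≈ 55°S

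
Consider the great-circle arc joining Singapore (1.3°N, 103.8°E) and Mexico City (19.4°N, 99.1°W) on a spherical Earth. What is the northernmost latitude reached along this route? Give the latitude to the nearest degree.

≈ 44°N

The great circle lies in the plane with unit normal n̂ = (p₁ × p₂)/|p₁ × p₂|.
Here n̂_z ≈ +0.722; the vertex latitude is φ_max = arccos|n̂_z| ≈ 43.8°.
Check via Clairaut: cos φ_max = |cos φ₁| · sin C = cos(1.3°)·sin(46.2°) ≈ 0.722, again giving ≈ 43.8°.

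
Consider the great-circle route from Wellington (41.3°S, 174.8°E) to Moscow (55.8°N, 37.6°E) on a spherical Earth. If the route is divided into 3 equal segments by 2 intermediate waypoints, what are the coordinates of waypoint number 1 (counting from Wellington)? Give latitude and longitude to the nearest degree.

≈ (2°S, 141°E)

From cos δ = sin φ₁ sin φ₂ + cos φ₁ cos φ₂ cos Δλ, the central angle is δ ≈ 2.598 rad (148.8°).
Interpolate at f = 1/3 with slerp weights a = sin((1−f)δ)/sin δ ≈ 1.908, b = sin(fδ)/sin δ ≈ 1.472.
p = a·p₁ + b·p₂ ≈ (-0.772, 0.635, -0.042); φ = arcsin(p_z) ≈ -2.38°, λ = atan2(p_y, p_x) ≈ 140.56°.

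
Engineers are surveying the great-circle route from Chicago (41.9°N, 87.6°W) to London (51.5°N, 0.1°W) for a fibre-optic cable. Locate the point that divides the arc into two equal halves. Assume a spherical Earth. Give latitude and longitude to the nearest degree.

≈ 56°N, 49°W

Write both endpoints as unit vectors p₁, p₂ with components (cos φ cos λ, cos φ sin λ, sin φ).
The central angle between the endpoints is δ = arccos(p₁·p₂) ≈ 0.997 rad (57.1°).
Interpolate at f = 1/2 with slerp weights a = sin((1−f)δ)/sin δ ≈ 0.569, b = sin(fδ)/sin δ ≈ 0.569.
p = a·p₁ + b·p₂ ≈ (0.372, -0.424, 0.826); φ = arcsin(p_z) ≈ 55.66°, λ = atan2(p_y, p_x) ≈ -48.73°.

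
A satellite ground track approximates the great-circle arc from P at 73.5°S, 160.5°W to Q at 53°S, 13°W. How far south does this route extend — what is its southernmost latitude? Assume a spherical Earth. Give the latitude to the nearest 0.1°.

The great circle lies in the plane with unit normal n̂ = (p₁ × p₂)/|p₁ × p₂|.
Here n̂_z ≈ +0.117; the vertex latitude is φ_max = arccos|n̂_z| ≈ 83.3°.
Check via Clairaut: cos φ_max = |cos φ₁| · sin C = cos(73.5°)·sin(155.6°) ≈ 0.117, again giving ≈ 83.3°.

≈ 83.3°S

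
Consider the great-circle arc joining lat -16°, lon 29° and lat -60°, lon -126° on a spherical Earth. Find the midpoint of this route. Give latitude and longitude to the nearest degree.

≈ lat -64°, lon 6°

Write both endpoints as unit vectors p₁, p₂ with components (cos φ cos λ, cos φ sin λ, sin φ).
The central angle between the endpoints is δ = arccos(p₁·p₂) ≈ 1.769 rad (101.4°).
Interpolate at f = 1/2 with slerp weights a = sin((1−f)δ)/sin δ ≈ 0.789, b = sin(fδ)/sin δ ≈ 0.789.
p = a·p₁ + b·p₂ ≈ (0.431, 0.049, -0.901); φ = arcsin(p_z) ≈ -64.27°, λ = atan2(p_y, p_x) ≈ 6.42°.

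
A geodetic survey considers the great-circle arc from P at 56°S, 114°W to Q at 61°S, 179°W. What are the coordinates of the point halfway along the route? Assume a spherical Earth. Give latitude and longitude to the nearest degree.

≈ 63°S, 144°W

Convert each endpoint to a unit vector on the sphere (x = cos φ cos λ, y = cos φ sin λ, z = sin φ).
The central angle between the endpoints is δ = arccos(p₁·p₂) ≈ 0.574 rad (32.9°).
Interpolate at f = 1/2 with slerp weights a = sin((1−f)δ)/sin δ ≈ 0.521, b = sin(fδ)/sin δ ≈ 0.521.
p = a·p₁ + b·p₂ ≈ (-0.371, -0.271, -0.888); φ = arcsin(p_z) ≈ -62.64°, λ = atan2(p_y, p_x) ≈ -143.90°.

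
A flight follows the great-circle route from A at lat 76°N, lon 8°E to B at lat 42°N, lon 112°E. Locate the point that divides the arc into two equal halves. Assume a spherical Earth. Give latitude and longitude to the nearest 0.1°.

Convert each endpoint to a unit vector on the sphere (x = cos φ cos λ, y = cos φ sin λ, z = sin φ).
The central angle between the endpoints is δ = arccos(p₁·p₂) ≈ 0.920 rad (52.7°).
Interpolate at f = 1/2 with slerp weights a = sin((1−f)δ)/sin δ ≈ 0.558, b = sin(fδ)/sin δ ≈ 0.558.
p = a·p₁ + b·p₂ ≈ (-0.022, 0.403, 0.915); φ = arcsin(p_z) ≈ 66.18°, λ = atan2(p_y, p_x) ≈ 93.07°.

≈ lat 66.2°N, lon 93.1°E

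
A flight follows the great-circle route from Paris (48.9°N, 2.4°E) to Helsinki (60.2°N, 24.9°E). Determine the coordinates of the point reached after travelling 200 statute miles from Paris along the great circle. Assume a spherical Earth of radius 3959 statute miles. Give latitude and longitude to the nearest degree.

≈ (51°N, 5°E)

Convert each endpoint to a unit vector on the sphere (x = cos φ cos λ, y = cos φ sin λ, z = sin φ).
The central angle between the endpoints is δ = arccos(p₁·p₂) ≈ 0.299 rad (17.1°). The total great-circle distance is δ·R ≈ 0.299 × 3959 ≈ 1182 mi, so the target fraction is f = 200/1182 ≈ 0.169.
Interpolate at f ≈ 0.169 with slerp weights a = sin((1−f)δ)/sin δ ≈ 0.835, b = sin(fδ)/sin δ ≈ 0.172.
p = a·p₁ + b·p₂ ≈ (0.626, 0.059, 0.778); φ = arcsin(p_z) ≈ 51.07°, λ = atan2(p_y, p_x) ≈ 5.38°.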